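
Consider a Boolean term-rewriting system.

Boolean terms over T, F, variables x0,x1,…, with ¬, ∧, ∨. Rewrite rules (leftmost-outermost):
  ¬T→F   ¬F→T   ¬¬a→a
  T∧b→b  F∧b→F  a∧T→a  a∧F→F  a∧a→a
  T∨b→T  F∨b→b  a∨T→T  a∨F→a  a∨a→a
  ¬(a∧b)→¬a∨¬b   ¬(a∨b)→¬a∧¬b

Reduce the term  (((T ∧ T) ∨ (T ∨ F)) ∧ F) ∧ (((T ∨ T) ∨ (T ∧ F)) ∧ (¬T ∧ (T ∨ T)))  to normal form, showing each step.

Answer: normal form = F  (in 2 steps)

Working:
  start: (((T ∧ T) ∨ (T ∨ F)) ∧ F) ∧ (((T ∨ T) ∨ (T ∧ F)) ∧ (¬T ∧ (T ∨ T)))
  →1  F ∧ (((T ∨ T) ∨ (T ∧ F)) ∧ (¬T ∧ (T ∨ T)))
  →2  F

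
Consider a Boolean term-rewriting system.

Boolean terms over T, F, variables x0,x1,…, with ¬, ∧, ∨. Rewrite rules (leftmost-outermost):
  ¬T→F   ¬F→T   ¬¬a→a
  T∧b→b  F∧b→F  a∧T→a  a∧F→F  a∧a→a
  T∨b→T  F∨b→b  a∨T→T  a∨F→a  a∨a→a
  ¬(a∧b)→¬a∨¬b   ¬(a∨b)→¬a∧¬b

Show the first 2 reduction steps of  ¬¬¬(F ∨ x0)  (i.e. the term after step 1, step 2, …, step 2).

  start: ¬¬¬(F ∨ x0)
  [1] ¬(F ∨ x0)
  [2] ¬F ∧ ¬x0

Answer: after 2 steps: ¬F ∧ ¬x0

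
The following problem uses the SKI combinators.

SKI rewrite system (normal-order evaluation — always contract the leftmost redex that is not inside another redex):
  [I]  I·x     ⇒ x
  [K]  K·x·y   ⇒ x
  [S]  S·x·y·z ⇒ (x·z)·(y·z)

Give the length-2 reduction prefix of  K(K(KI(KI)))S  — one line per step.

  start: K(K(KI(KI)))S
  step 1: K(KI(KI))
  step 2: KI

Answer: after 2 steps: KI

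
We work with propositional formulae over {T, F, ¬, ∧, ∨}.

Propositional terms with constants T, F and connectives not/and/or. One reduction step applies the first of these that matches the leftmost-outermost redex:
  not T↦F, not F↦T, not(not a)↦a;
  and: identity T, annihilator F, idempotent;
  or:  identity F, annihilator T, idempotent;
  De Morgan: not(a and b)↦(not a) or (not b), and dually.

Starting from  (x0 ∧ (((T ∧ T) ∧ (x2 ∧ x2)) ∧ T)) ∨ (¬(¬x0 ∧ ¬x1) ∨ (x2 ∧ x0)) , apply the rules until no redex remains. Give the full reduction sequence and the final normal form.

Answer: normal form = (x0 ∧ x2) ∨ ((x0 ∨ x1) ∨ (x2 ∧ x0))  (in 7 steps)

Working:
  start: (x0 ∧ (((T ∧ T) ∧ (x2 ∧ x2)) ∧ T)) ∨ (¬(¬x0 ∧ ¬x1) ∨ (x2 ∧ x0))
  step 1: (x0 ∧ ((T ∧ T) ∧ (x2 ∧ x2))) ∨ (¬(¬x0 ∧ ¬x1) ∨ (x2 ∧ x0))
  step 2: (x0 ∧ (T ∧ (x2 ∧ x2))) ∨ (¬(¬x0 ∧ ¬x1) ∨ (x2 ∧ x0))
  step 3: (x0 ∧ (x2 ∧ x2)) ∨ (¬(¬x0 ∧ ¬x1) ∨ (x2 ∧ x0))
  step 4: (x0 ∧ x2) ∨ (¬(¬x0 ∧ ¬x1) ∨ (x2 ∧ x0))
  step 5: (x0 ∧ x2) ∨ ((¬¬x0 ∨ ¬¬x1) ∨ (x2 ∧ x0))
  step 6: (x0 ∧ x2) ∨ ((x0 ∨ ¬¬x1) ∨ (x2 ∧ x0))
  step 7: (x0 ∧ x2) ∨ ((x0 ∨ x1) ∨ (x2 ∧ x0))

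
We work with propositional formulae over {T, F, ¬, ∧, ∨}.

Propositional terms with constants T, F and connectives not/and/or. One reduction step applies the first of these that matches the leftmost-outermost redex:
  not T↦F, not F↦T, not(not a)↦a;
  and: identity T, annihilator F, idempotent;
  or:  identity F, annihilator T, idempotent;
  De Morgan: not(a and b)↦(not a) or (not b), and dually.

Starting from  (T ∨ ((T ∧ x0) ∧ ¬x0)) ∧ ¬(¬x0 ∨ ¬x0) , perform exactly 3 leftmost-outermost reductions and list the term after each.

Answer: after 3 steps: ¬¬x0 ∧ ¬¬x0

Working:
  start: (T ∨ ((T ∧ x0) ∧ ¬x0)) ∧ ¬(¬x0 ∨ ¬x0)
  step 1: T ∧ ¬(¬x0 ∨ ¬x0)
  step 2: ¬(¬x0 ∨ ¬x0)
  step 3: ¬¬x0 ∧ ¬¬x0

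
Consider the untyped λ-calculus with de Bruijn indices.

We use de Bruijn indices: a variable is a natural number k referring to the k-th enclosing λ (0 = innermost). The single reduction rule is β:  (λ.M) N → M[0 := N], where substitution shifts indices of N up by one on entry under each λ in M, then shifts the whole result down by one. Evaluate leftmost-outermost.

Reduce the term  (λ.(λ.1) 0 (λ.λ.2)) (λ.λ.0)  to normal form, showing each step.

Answer: normal form = λ.0  (in 3 steps)

Working:
  start: (λ.(λ.1) 0 (λ.λ.2)) (λ.λ.0)
  →1  (λ.λ.λ.0) (λ.λ.0) (λ.λ.λ.λ.0)
  →2  (λ.λ.0) (λ.λ.λ.λ.0)
  →3  λ.0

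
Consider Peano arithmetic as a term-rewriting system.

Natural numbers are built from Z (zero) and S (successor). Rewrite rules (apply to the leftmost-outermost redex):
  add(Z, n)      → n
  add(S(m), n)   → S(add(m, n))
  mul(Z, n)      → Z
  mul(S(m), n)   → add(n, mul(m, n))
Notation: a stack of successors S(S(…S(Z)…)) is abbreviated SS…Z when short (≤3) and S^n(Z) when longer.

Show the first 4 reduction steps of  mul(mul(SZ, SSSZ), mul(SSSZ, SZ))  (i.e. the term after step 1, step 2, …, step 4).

Answer: after 4 steps: add(add(SZ, mul(SSZ, SZ)), mul(add(SSZ, mul(Z, SSSZ)), mul(SSSZ, SZ)))

Reduction:
  start: mul(mul(SZ, SSSZ), mul(SSSZ, SZ))
  →1  mul(add(SSSZ, mul(Z, SSSZ)), mul(SSSZ, SZ))
  →2  mul(S(add(SSZ, mul(Z, SSSZ))), mul(SSSZ, SZ))
  →3  add(mul(SSSZ, SZ), mul(add(SSZ, mul(Z, SSSZ)), mul(SSSZ, SZ)))
  →4  add(add(SZ, mul(SSZ, SZ)), mul(add(SSZ, mul(Z, SSSZ)), mul(SSSZ, SZ)))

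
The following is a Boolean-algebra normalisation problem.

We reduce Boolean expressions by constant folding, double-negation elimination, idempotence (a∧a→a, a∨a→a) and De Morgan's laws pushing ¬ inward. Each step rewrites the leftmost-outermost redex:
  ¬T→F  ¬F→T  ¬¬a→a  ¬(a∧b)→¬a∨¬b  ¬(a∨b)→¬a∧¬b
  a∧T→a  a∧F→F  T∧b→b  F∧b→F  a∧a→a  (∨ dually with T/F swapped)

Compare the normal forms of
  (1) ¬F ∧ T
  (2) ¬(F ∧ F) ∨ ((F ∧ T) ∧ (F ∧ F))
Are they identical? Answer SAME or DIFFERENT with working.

Answer: SAME — A ⇓ T, B ⇓ T

Working:
Term A:
  start: ¬F ∧ T
  step 1: ¬F
  step 2: T

Term B:
  start: ¬(F ∧ F) ∨ ((F ∧ T) ∧ (F ∧ F))
  step 1: (¬F ∨ ¬F) ∨ ((F ∧ T) ∧ (F ∧ F))
  step 2: ¬F ∨ ((F ∧ T) ∧ (F ∧ F))
  step 3: T ∨ ((F ∧ T) ∧ (F ∧ F))
  step 4: T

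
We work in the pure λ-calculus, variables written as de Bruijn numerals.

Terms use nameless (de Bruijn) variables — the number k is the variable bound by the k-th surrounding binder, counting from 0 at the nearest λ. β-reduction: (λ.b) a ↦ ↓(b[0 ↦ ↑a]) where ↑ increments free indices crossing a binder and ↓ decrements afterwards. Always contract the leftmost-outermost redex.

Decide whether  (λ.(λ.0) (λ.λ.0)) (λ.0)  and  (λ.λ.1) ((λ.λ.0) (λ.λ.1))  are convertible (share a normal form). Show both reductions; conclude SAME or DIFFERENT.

Term A:
  start: (λ.(λ.0) (λ.λ.0)) (λ.0)
  [1] (λ.0) (λ.λ.0)
  [2] λ.λ.0

Term B:
  start: (λ.λ.1) ((λ.λ.0) (λ.λ.1))
  [1] λ.(λ.λ.0) (λ.λ.1)
  [2] λ.λ.0

Answer: SAME — A ⇓ λ.λ.0, B ⇓ λ.λ.0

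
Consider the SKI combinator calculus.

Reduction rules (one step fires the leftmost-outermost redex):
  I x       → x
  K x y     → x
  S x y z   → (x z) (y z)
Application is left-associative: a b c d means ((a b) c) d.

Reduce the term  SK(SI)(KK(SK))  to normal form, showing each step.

Answer: normal form = K  (in 3 steps)

Reduction:
  start: SK(SI)(KK(SK))
  →1  K(KK(SK))(SI(KK(SK)))
  →2  KK(SK)
  →3  K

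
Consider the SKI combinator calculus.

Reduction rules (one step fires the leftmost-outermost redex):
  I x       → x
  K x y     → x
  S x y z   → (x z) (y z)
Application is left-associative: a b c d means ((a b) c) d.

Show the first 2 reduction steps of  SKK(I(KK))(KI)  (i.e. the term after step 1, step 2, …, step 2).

Answer: after 2 steps: I(KK)(KI)

Reduction:
  start: SKK(I(KK))(KI)
  →1  K(I(KK))(K(I(KK)))(KI)
  →2  I(KK)(KI)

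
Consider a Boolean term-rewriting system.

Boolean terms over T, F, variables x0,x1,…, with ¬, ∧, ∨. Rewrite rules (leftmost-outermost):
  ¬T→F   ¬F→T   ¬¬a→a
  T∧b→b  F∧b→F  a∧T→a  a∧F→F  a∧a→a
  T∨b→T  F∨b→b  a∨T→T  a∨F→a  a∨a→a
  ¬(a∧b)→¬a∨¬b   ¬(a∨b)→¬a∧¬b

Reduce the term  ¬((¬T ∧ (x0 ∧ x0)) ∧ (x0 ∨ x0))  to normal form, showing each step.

  start: ¬((¬T ∧ (x0 ∧ x0)) ∧ (x0 ∨ x0))
  step 1: ¬(¬T ∧ (x0 ∧ x0)) ∨ ¬(x0 ∨ x0)
  step 2: (¬¬T ∨ ¬(x0 ∧ x0)) ∨ ¬(x0 ∨ x0)
  step 3: (T ∨ ¬(x0 ∧ x0)) ∨ ¬(x0 ∨ x0)
  step 4: T ∨ ¬(x0 ∨ x0)
  step 5: T

Answer: normal form = T  (in 5 steps)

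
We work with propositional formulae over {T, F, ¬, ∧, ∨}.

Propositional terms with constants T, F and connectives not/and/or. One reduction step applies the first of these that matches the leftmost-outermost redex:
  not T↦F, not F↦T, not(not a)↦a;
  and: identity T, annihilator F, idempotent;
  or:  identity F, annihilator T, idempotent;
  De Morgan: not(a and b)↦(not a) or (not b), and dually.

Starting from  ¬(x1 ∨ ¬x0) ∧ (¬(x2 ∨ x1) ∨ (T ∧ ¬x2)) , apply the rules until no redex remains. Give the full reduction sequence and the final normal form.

Answer: normal form = (¬x1 ∧ x0) ∧ ((¬x2 ∧ ¬x1) ∨ ¬x2)  (in 4 steps)

Derivation:
  start: ¬(x1 ∨ ¬x0) ∧ (¬(x2 ∨ x1) ∨ (T ∧ ¬x2))
  step 1: (¬x1 ∧ ¬¬x0) ∧ (¬(x2 ∨ x1) ∨ (T ∧ ¬x2))
  step 2: (¬x1 ∧ x0) ∧ (¬(x2 ∨ x1) ∨ (T ∧ ¬x2))
  step 3: (¬x1 ∧ x0) ∧ ((¬x2 ∧ ¬x1) ∨ (T ∧ ¬x2))
  step 4: (¬x1 ∧ x0) ∧ ((¬x2 ∧ ¬x1) ∨ ¬x2)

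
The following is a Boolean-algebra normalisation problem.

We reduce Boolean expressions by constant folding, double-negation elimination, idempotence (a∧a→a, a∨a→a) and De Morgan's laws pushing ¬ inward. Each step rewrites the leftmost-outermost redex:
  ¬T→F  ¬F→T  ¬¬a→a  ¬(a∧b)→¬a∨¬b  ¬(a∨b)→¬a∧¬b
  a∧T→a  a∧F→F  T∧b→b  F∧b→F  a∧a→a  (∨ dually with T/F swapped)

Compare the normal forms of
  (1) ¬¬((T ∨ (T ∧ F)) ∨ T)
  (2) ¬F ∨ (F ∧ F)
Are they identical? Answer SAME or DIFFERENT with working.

Term A:
  start: ¬¬((T ∨ (T ∧ F)) ∨ T)
  [1] (T ∨ (T ∧ F)) ∨ T
  [2] T

Term B:
  start: ¬F ∨ (F ∧ F)
  [1] T ∨ (F ∧ F)
  [2] T

Answer: SAME — A ⇓ T, B ⇓ T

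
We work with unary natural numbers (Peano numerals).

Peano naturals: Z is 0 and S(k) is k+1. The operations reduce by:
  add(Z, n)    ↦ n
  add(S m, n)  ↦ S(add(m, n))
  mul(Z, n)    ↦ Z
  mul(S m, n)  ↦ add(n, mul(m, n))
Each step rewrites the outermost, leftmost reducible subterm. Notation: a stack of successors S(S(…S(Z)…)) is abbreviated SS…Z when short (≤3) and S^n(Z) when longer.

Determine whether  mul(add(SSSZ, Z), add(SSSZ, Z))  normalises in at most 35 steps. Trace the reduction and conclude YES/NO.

  start: mul(add(SSSZ, Z), add(SSSZ, Z))
  [1] mul(S(add(SSZ, Z)), add(SSSZ, Z))
  [2] add(add(SSSZ, Z), mul(add(SSZ, Z), add(SSSZ, Z)))
  [3] add(S(add(SSZ, Z)), mul(add(SSZ, Z), add(SSSZ, Z)))
  [4] S(add(add(SSZ, Z), mul(add(SSZ, Z), add(SSSZ, Z))))
  [5] S(add(S(add(SZ, Z)), mul(add(SSZ, Z), add(SSSZ, Z))))
  [6] S(S(add(add(SZ, Z), mul(add(SSZ, Z), add(SSSZ, Z)))))
  [7] S(S(add(S(add(Z, Z)), mul(add(SSZ, Z), add(SSSZ, Z)))))
  [8] S(S(S(add(add(Z, Z), mul(add(SSZ, Z), add(SSSZ, Z))))))
  [9] S(S(S(add(Z, mul(add(SSZ, Z), add(SSSZ, Z))))))
  [10] S(S(S(mul(add(SSZ, Z), add(SSSZ, Z)))))
  [11] S(S(S(mul(S(add(SZ, Z)), add(SSSZ, Z)))))
  [12] S(S(S(add(add(SSSZ, Z), mul(add(SZ, Z), add(SSSZ, Z))))))
  [13] S(S(S(add(S(add(SSZ, Z)), mul(add(SZ, Z), add(SSSZ, Z))))))
  [14] S(S(S(S(add(add(SSZ, Z), mul(add(SZ, Z), add(SSSZ, Z)))))))
  [15] S(S(S(S(add(S(add(SZ, Z)), mul(add(SZ, Z), add(SSSZ, Z)))))))
  [16] S(S(S(S(S(add(add(SZ, Z), mul(add(SZ, Z), add(SSSZ, Z))))))))
  [17] S(S(S(S(S(add(S(add(Z, Z)), mul(add(SZ, Z), add(SSSZ, Z))))))))
  [18] S(S(S(S(S(S(add(add(Z, Z), mul(add(SZ, Z), add(SSSZ, Z)))))))))
  [19] S(S(S(S(S(S(add(Z, mul(add(SZ, Z), add(SSSZ, Z)))))))))
  [20] S(S(S(S(S(S(mul(add(SZ, Z), add(SSSZ, Z))))))))
  [21] S(S(S(S(S(S(mul(S(add(Z, Z)), add(SSSZ, Z))))))))
  [22] S(S(S(S(S(S(add(add(SSSZ, Z), mul(add(Z, Z), add(SSSZ, Z)))))))))
  [23] S(S(S(S(S(S(add(S(add(SSZ, Z)), mul(add(Z, Z), add(SSSZ, Z)))))))))
  [24] S(S(S(S(S(S(S(add(add(SSZ, Z), mul(add(Z, Z), add(SSSZ, Z))))))))))
  [25] S(S(S(S(S(S(S(add(S(add(SZ, Z)), mul(add(Z, Z), add(SSSZ, Z))))))))))
  [26] S(S(S(S(S(S(S(S(add(add(SZ, Z), mul(add(Z, Z), add(SSSZ, Z)))))))))))
  [27] S(S(S(S(S(S(S(S(add(S(add(Z, Z)), mul(add(Z, Z), add(SSSZ, Z)))))))))))
  [28] S(S(S(S(S(S(S(S(S(add(add(Z, Z), mul(add(Z, Z), add(SSSZ, Z))))))))))))
  [29] S(S(S(S(S(S(S(S(S(add(Z, mul(add(Z, Z), add(SSSZ, Z))))))))))))
  [30] S(S(S(S(S(S(S(S(S(mul(add(Z, Z), add(SSSZ, Z)))))))))))
  [31] S(S(S(S(S(S(S(S(S(mul(Z, add(SSSZ, Z)))))))))))
  [32] S^9(Z)

Answer: YES — reaches normal form S^9(Z) in 32 ≤ 35 steps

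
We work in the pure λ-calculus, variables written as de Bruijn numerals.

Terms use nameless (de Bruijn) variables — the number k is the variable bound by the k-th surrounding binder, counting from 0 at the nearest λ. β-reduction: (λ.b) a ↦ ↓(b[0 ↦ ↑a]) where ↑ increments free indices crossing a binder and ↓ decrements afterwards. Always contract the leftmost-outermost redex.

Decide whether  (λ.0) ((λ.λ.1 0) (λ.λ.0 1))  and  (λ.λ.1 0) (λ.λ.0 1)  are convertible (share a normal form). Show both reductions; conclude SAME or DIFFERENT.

Term A:
  start: (λ.0) ((λ.λ.1 0) (λ.λ.0 1))
  →1  (λ.λ.1 0) (λ.λ.0 1)
  →2  λ.(λ.λ.0 1) 0
  →3  λ.λ.0 1

Term B:
  start: (λ.λ.1 0) (λ.λ.0 1)
  →1  λ.(λ.λ.0 1) 0
  →2  λ.λ.0 1

Answer: SAME — A ⇓ λ.λ.0 1, B ⇓ λ.λ.0 1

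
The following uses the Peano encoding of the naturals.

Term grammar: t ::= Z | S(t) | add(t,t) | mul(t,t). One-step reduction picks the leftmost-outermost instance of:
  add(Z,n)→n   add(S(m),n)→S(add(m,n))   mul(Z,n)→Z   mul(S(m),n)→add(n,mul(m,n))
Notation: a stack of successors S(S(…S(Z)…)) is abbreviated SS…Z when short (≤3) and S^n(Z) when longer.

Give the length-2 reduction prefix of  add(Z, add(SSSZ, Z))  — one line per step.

Answer: after 2 steps: S(add(SSZ, Z))

Working:
  start: add(Z, add(SSSZ, Z))
  step 1: add(SSSZ, Z)
  step 2: S(add(SSZ, Z))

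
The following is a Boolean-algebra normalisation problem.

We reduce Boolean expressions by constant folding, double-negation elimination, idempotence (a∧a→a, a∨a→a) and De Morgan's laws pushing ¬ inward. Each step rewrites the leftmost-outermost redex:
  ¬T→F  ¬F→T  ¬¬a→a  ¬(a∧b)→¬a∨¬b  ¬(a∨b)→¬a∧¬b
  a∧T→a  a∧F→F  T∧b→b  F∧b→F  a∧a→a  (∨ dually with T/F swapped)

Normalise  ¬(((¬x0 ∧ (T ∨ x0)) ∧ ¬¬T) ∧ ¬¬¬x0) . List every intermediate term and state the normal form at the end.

Answer: normal form = x0  (in 14 steps)

Working:
  start: ¬(((¬x0 ∧ (T ∨ x0)) ∧ ¬¬T) ∧ ¬¬¬x0)
  →1  ¬((¬x0 ∧ (T ∨ x0)) ∧ ¬¬T) ∨ ¬¬¬¬x0
  →2  (¬(¬x0 ∧ (T ∨ x0)) ∨ ¬¬¬T) ∨ ¬¬¬¬x0
  →3  ((¬¬x0 ∨ ¬(T ∨ x0)) ∨ ¬¬¬T) ∨ ¬¬¬¬x0
  →4  ((x0 ∨ ¬(T ∨ x0)) ∨ ¬¬¬T) ∨ ¬¬¬¬x0
  →5  ((x0 ∨ (¬T ∧ ¬x0)) ∨ ¬¬¬T) ∨ ¬¬¬¬x0
  →6  ((x0 ∨ (F ∧ ¬x0)) ∨ ¬¬¬T) ∨ ¬¬¬¬x0
  →7  ((x0 ∨ F) ∨ ¬¬¬T) ∨ ¬¬¬¬x0
  →8  (x0 ∨ ¬¬¬T) ∨ ¬¬¬¬x0
  →9  (x0 ∨ ¬T) ∨ ¬¬¬¬x0
  →10  (x0 ∨ F) ∨ ¬¬¬¬x0
  →11  x0 ∨ ¬¬¬¬x0
  →12  x0 ∨ ¬¬x0
  →13  x0 ∨ x0
  →14  x0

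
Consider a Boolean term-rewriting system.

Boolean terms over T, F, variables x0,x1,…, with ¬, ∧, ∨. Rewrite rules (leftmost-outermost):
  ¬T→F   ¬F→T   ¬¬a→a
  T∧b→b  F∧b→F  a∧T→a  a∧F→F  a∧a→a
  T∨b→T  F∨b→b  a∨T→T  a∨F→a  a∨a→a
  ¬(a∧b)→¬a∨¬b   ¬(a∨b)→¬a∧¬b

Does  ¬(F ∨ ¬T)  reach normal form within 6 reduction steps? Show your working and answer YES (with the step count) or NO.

  start: ¬(F ∨ ¬T)
  [1] ¬F ∧ ¬¬T
  [2] T ∧ ¬¬T
  [3] ¬¬T
  [4] T

Answer: YES — reaches normal form T in 4 ≤ 6 steps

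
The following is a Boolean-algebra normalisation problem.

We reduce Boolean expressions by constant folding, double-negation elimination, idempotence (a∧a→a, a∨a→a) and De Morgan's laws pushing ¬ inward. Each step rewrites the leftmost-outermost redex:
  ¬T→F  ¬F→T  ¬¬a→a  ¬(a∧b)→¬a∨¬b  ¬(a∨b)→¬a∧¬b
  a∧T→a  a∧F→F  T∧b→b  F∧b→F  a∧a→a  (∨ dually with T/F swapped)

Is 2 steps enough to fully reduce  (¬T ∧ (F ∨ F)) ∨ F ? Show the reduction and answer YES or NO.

Answer: NO — after 2 steps the term is F ∧ (F ∨ F), not yet normal

Reduction:
  start: (¬T ∧ (F ∨ F)) ∨ F
  →1  ¬T ∧ (F ∨ F)
  →2  F ∧ (F ∨ F)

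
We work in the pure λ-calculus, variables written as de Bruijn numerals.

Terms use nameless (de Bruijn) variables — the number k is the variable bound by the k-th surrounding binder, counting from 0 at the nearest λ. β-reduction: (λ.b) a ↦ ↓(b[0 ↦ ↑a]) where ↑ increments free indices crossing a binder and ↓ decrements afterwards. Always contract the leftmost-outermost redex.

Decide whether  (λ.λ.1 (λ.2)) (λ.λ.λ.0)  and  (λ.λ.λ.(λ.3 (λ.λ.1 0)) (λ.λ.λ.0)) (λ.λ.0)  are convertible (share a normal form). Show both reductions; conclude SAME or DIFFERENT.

Answer: SAME — A ⇓ λ.λ.λ.0, B ⇓ λ.λ.λ.0

Working:
Term A:
  start: (λ.λ.1 (λ.2)) (λ.λ.λ.0)
  step 1: λ.(λ.λ.λ.0) (λ.λ.λ.λ.0)
  step 2: λ.λ.λ.0

Term B:
  start: (λ.λ.λ.(λ.3 (λ.λ.1 0)) (λ.λ.λ.0)) (λ.λ.0)
  step 1: λ.λ.(λ.(λ.λ.0) (λ.λ.1 0)) (λ.λ.λ.0)
  step 2: λ.λ.(λ.λ.0) (λ.λ.1 0)
  step 3: λ.λ.λ.0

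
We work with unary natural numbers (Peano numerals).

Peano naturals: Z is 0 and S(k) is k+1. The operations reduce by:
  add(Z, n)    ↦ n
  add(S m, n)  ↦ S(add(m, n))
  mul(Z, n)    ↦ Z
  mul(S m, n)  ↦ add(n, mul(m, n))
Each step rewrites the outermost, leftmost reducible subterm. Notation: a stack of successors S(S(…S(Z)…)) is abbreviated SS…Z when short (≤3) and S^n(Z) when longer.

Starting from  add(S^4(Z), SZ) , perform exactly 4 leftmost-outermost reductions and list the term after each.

Answer: after 4 steps: S(S(S(S(add(Z, SZ)))))

Reduction:
  start: add(S^4(Z), SZ)
  step 1: S(add(SSSZ, SZ))
  step 2: S(S(add(SSZ, SZ)))
  step 3: S(S(S(add(SZ, SZ))))
  step 4: S(S(S(S(add(Z, SZ)))))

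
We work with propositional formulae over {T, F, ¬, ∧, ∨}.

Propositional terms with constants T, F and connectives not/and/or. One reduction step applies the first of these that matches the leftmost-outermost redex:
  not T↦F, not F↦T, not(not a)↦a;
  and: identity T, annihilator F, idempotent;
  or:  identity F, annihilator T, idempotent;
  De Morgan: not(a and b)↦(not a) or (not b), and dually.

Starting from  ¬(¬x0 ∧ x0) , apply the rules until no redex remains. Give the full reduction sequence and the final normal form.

Answer: normal form = x0 ∨ ¬x0  (in 2 steps)

Derivation:
  start: ¬(¬x0 ∧ x0)
  →1  ¬¬x0 ∨ ¬x0
  →2  x0 ∨ ¬x0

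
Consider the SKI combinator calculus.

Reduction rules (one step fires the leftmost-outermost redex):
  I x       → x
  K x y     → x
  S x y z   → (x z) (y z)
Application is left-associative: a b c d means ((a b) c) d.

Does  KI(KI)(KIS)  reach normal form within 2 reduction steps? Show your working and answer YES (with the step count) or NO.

Answer: NO — after 2 steps the term is KIS, not yet normal

Reduction:
  start: KI(KI)(KIS)
  →1  I(KIS)
  →2  KIS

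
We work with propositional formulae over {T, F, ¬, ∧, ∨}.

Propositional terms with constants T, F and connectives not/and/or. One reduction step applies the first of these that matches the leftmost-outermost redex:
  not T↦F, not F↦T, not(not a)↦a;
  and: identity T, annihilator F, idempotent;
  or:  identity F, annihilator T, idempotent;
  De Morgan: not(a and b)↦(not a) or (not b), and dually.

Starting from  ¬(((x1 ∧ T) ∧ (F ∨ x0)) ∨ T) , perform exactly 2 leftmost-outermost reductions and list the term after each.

  start: ¬(((x1 ∧ T) ∧ (F ∨ x0)) ∨ T)
  →1  ¬((x1 ∧ T) ∧ (F ∨ x0)) ∧ ¬T
  →2  (¬(x1 ∧ T) ∨ ¬(F ∨ x0)) ∧ ¬T

Answer: after 2 steps: (¬(x1 ∧ T) ∨ ¬(F ∨ x0)) ∧ ¬T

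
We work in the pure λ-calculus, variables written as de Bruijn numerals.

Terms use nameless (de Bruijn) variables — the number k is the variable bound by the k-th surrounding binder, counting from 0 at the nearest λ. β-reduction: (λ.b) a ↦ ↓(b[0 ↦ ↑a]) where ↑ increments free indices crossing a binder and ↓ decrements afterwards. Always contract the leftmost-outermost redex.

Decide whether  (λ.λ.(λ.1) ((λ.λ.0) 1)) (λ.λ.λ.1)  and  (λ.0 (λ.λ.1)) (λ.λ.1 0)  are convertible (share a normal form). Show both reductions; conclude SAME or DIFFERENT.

Term A:
  start: (λ.λ.(λ.1) ((λ.λ.0) 1)) (λ.λ.λ.1)
  →1  λ.(λ.1) ((λ.λ.0) (λ.λ.λ.1))
  →2  λ.0

Term B:
  start: (λ.0 (λ.λ.1)) (λ.λ.1 0)
  →1  (λ.λ.1 0) (λ.λ.1)
  →2  λ.(λ.λ.1) 0
  →3  λ.λ.1

Answer: DIFFERENT — A ⇓ λ.0, B ⇓ λ.λ.1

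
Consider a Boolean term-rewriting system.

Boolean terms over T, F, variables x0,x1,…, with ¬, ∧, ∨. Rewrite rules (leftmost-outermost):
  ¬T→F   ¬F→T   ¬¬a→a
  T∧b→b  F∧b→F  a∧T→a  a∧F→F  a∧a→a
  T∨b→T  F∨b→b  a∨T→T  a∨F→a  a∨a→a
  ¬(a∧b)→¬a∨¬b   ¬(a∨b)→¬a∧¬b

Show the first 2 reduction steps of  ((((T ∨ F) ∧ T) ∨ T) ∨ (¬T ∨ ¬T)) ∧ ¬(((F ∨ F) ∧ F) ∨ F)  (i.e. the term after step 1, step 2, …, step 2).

Answer: after 2 steps: T ∧ ¬(((F ∨ F) ∧ F) ∨ F)

Working:
  start: ((((T ∨ F) ∧ T) ∨ T) ∨ (¬T ∨ ¬T)) ∧ ¬(((F ∨ F) ∧ F) ∨ F)
  step 1: (T ∨ (¬T ∨ ¬T)) ∧ ¬(((F ∨ F) ∧ F) ∨ F)
  step 2: T ∧ ¬(((F ∨ F) ∧ F) ∨ F)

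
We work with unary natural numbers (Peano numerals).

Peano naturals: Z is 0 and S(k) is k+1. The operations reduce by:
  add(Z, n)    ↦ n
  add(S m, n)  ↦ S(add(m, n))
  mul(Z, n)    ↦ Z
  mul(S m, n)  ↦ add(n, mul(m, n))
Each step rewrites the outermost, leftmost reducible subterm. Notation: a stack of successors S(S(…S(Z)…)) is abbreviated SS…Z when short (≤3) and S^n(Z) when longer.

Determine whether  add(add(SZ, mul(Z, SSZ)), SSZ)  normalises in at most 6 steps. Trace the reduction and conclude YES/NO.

Answer: YES — reaches normal form SSSZ in 5 ≤ 6 steps

Derivation:
  start: add(add(SZ, mul(Z, SSZ)), SSZ)
  [1] add(S(add(Z, mul(Z, SSZ))), SSZ)
  [2] S(add(add(Z, mul(Z, SSZ)), SSZ))
  [3] S(add(mul(Z, SSZ), SSZ))
  [4] S(add(Z, SSZ))
  [5] SSSZ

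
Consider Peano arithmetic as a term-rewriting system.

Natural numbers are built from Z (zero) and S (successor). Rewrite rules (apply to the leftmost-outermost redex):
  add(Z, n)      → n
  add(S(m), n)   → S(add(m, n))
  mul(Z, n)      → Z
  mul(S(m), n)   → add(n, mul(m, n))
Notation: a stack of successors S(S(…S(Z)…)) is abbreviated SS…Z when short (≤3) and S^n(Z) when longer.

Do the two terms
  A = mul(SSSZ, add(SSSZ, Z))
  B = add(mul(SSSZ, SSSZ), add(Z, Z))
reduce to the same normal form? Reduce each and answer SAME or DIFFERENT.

Answer: SAME — A ⇓ S^9(Z), B ⇓ S^9(Z)

Working:
Term A:
  start: mul(SSSZ, add(SSSZ, Z))
  →1  add(add(SSSZ, Z), mul(SSZ, add(SSSZ, Z)))
  →2  add(S(add(SSZ, Z)), mul(SSZ, add(SSSZ, Z)))
  →3  S(add(add(SSZ, Z), mul(SSZ, add(SSSZ, Z))))
  →4  S(add(S(add(SZ, Z)), mul(SSZ, add(SSSZ, Z))))
  →5  S(S(add(add(SZ, Z), mul(SSZ, add(SSSZ, Z)))))
  →6  S(S(add(S(add(Z, Z)), mul(SSZ, add(SSSZ, Z)))))
  →7  S(S(S(add(add(Z, Z), mul(SSZ, add(SSSZ, Z))))))
  →8  S(S(S(add(Z, mul(SSZ, add(SSSZ, Z))))))
  →9  S(S(S(mul(SSZ, add(SSSZ, Z)))))
  →10  S(S(S(add(add(SSSZ, Z), mul(SZ, add(SSSZ, Z))))))
  →11  S(S(S(add(S(add(SSZ, Z)), mul(SZ, add(SSSZ, Z))))))
  →12  S(S(S(S(add(add(SSZ, Z), mul(SZ, add(SSSZ, Z)))))))
  →13  S(S(S(S(add(S(add(SZ, Z)), mul(SZ, add(SSSZ, Z)))))))
  →14  S(S(S(S(S(add(add(SZ, Z), mul(SZ, add(SSSZ, Z))))))))
  →15  S(S(S(S(S(add(S(add(Z, Z)), mul(SZ, add(SSSZ, Z))))))))
  →16  S(S(S(S(S(S(add(add(Z, Z), mul(SZ, add(SSSZ, Z)))))))))
  →17  S(S(S(S(S(S(add(Z, mul(SZ, add(SSSZ, Z)))))))))
  →18  S(S(S(S(S(S(mul(SZ, add(SSSZ, Z))))))))
  →19  S(S(S(S(S(S(add(add(SSSZ, Z), mul(Z, add(SSSZ, Z)))))))))
  →20  S(S(S(S(S(S(add(S(add(SSZ, Z)), mul(Z, add(SSSZ, Z)))))))))
  →21  S(S(S(S(S(S(S(add(add(SSZ, Z), mul(Z, add(SSSZ, Z))))))))))
  →22  S(S(S(S(S(S(S(add(S(add(SZ, Z)), mul(Z, add(SSSZ, Z))))))))))
  →23  S(S(S(S(S(S(S(S(add(add(SZ, Z), mul(Z, add(SSSZ, Z)))))))))))
  →24  S(S(S(S(S(S(S(S(add(S(add(Z, Z)), mul(Z, add(SSSZ, Z)))))))))))
  →25  S(S(S(S(S(S(S(S(S(add(add(Z, Z), mul(Z, add(SSSZ, Z))))))))))))
  →26  S(S(S(S(S(S(S(S(S(add(Z, mul(Z, add(SSSZ, Z))))))))))))
  →27  S(S(S(S(S(S(S(S(S(mul(Z, add(SSSZ, Z)))))))))))
  →28  S^9(Z)

Term B:
  start: add(mul(SSSZ, SSSZ), add(Z, Z))
  →1  add(add(SSSZ, mul(SSZ, SSSZ)), add(Z, Z))
  →2  add(S(add(SSZ, mul(SSZ, SSSZ))), add(Z, Z))
  →3  S(add(add(SSZ, mul(SSZ, SSSZ)), add(Z, Z)))
  →4  S(add(S(add(SZ, mul(SSZ, SSSZ))), add(Z, Z)))
  →5  S(S(add(add(SZ, mul(SSZ, SSSZ)), add(Z, Z))))
  →6  S(S(add(S(add(Z, mul(SSZ, SSSZ))), add(Z, Z))))
  →7  S(S(S(add(add(Z, mul(SSZ, SSSZ)), add(Z, Z)))))
  →8  S(S(S(add(mul(SSZ, SSSZ), add(Z, Z)))))
  →9  S(S(S(add(add(SSSZ, mul(SZ, SSSZ)), add(Z, Z)))))
  →10  S(S(S(add(S(add(SSZ, mul(SZ, SSSZ))), add(Z, Z)))))
  →11  S(S(S(S(add(add(SSZ, mul(SZ, SSSZ)), add(Z, Z))))))
  →12  S(S(S(S(add(S(add(SZ, mul(SZ, SSSZ))), add(Z, Z))))))
  →13  S(S(S(S(S(add(add(SZ, mul(SZ, SSSZ)), add(Z, Z)))))))
  →14  S(S(S(S(S(add(S(add(Z, mul(SZ, SSSZ))), add(Z, Z)))))))
  →15  S(S(S(S(S(S(add(add(Z, mul(SZ, SSSZ)), add(Z, Z))))))))
  →16  S(S(S(S(S(S(add(mul(SZ, SSSZ), add(Z, Z))))))))
  →17  S(S(S(S(S(S(add(add(SSSZ, mul(Z, SSSZ)), add(Z, Z))))))))
  →18  S(S(S(S(S(S(add(S(add(SSZ, mul(Z, SSSZ))), add(Z, Z))))))))
  →19  S(S(S(S(S(S(S(add(add(SSZ, mul(Z, SSSZ)), add(Z, Z)))))))))
  →20  S(S(S(S(S(S(S(add(S(add(SZ, mul(Z, SSSZ))), add(Z, Z)))))))))
  →21  S(S(S(S(S(S(S(S(add(add(SZ, mul(Z, SSSZ)), add(Z, Z))))))))))
  →22  S(S(S(S(S(S(S(S(add(S(add(Z, mul(Z, SSSZ))), add(Z, Z))))))))))
  →23  S(S(S(S(S(S(S(S(S(add(add(Z, mul(Z, SSSZ)), add(Z, Z)))))))))))
  →24  S(S(S(S(S(S(S(S(S(add(mul(Z, SSSZ), add(Z, Z)))))))))))
  →25  S(S(S(S(S(S(S(S(S(add(Z, add(Z, Z)))))))))))
  →26  S(S(S(S(S(S(S(S(S(add(Z, Z))))))))))
  →27  S^9(Z)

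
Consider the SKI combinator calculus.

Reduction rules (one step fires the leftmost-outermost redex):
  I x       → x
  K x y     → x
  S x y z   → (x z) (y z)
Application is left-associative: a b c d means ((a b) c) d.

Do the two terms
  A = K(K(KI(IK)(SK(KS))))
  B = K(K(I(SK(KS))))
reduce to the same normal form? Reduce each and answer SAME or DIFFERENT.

Term A:
  start: K(K(KI(IK)(SK(KS))))
  [1] K(K(I(SK(KS))))
  [2] K(K(SK(KS)))

Term B:
  start: K(K(I(SK(KS))))
  [1] K(K(SK(KS)))

Answer: SAME — A ⇓ K(K(SK(KS))), B ⇓ K(K(SK(KS)))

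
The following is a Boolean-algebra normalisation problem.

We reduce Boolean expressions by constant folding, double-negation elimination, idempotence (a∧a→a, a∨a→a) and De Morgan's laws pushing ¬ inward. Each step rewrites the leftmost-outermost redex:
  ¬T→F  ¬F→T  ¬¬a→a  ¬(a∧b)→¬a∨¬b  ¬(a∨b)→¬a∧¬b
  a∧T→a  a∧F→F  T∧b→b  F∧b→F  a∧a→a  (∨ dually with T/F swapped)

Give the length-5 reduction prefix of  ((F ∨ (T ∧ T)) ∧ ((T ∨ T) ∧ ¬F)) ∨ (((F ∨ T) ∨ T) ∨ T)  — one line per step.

  start: ((F ∨ (T ∧ T)) ∧ ((T ∨ T) ∧ ¬F)) ∨ (((F ∨ T) ∨ T) ∨ T)
  step 1: ((T ∧ T) ∧ ((T ∨ T) ∧ ¬F)) ∨ (((F ∨ T) ∨ T) ∨ T)
  step 2: (T ∧ ((T ∨ T) ∧ ¬F)) ∨ (((F ∨ T) ∨ T) ∨ T)
  step 3: ((T ∨ T) ∧ ¬F) ∨ (((F ∨ T) ∨ T) ∨ T)
  step 4: (T ∧ ¬F) ∨ (((F ∨ T) ∨ T) ∨ T)
  step 5: ¬F ∨ (((F ∨ T) ∨ T) ∨ T)

Answer: after 5 steps: ¬F ∨ (((F ∨ T) ∨ T) ∨ T)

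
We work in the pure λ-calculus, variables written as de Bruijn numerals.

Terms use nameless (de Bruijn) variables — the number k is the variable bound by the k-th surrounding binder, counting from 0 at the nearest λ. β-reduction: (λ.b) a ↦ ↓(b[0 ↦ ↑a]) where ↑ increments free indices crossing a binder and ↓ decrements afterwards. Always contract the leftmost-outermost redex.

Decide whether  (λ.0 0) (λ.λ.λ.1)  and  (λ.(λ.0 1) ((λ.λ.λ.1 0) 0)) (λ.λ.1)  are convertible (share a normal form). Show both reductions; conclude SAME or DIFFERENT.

Answer: SAME — A ⇓ λ.λ.1, B ⇓ λ.λ.1

Derivation:
Term A:
  start: (λ.0 0) (λ.λ.λ.1)
  →1  (λ.λ.λ.1) (λ.λ.λ.1)
  →2  λ.λ.1

Term B:
  start: (λ.(λ.0 1) ((λ.λ.λ.1 0) 0)) (λ.λ.1)
  →1  (λ.0 (λ.λ.1)) ((λ.λ.λ.1 0) (λ.λ.1))
  →2  (λ.λ.λ.1 0) (λ.λ.1) (λ.λ.1)
  →3  (λ.λ.1 0) (λ.λ.1)
  →4  λ.(λ.λ.1) 0
  →5  λ.λ.1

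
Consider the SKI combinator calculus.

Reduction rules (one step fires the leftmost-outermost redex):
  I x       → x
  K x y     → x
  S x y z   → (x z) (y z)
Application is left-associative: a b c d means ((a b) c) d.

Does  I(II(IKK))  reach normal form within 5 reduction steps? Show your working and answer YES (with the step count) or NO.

Answer: YES — reaches normal form KK in 4 ≤ 5 steps

Derivation:
  start: I(II(IKK))
  [1] II(IKK)
  [2] I(IKK)
  [3] IKK
  [4] KK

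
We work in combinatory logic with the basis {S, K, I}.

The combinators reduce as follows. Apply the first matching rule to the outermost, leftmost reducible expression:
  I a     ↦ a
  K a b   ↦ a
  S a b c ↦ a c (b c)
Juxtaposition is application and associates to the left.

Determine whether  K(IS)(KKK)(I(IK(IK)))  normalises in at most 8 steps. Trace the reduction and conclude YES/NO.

  start: K(IS)(KKK)(I(IK(IK)))
  step 1: IS(I(IK(IK)))
  step 2: S(I(IK(IK)))
  step 3: S(IK(IK))
  step 4: S(K(IK))
  step 5: S(KK)

Answer: YES — reaches normal form S(KK) in 5 ≤ 8 steps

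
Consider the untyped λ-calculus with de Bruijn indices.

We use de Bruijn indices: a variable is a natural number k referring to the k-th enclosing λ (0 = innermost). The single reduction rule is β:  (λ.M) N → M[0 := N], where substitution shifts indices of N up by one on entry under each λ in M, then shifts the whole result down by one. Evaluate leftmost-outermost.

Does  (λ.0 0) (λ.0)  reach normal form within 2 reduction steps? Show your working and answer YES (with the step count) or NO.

Answer: YES — reaches normal form λ.0 in 2 ≤ 2 steps

Derivation:
  start: (λ.0 0) (λ.0)
  step 1: (λ.0) (λ.0)
  step 2: λ.0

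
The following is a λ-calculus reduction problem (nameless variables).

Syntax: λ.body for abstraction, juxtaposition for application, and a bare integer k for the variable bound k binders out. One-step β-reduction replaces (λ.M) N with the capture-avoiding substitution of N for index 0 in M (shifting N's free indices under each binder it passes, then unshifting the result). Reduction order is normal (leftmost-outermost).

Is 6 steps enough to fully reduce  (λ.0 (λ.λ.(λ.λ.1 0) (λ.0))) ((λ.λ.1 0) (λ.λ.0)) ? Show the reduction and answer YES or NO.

  start: (λ.0 (λ.λ.(λ.λ.1 0) (λ.0))) ((λ.λ.1 0) (λ.λ.0))
  step 1: (λ.λ.1 0) (λ.λ.0) (λ.λ.(λ.λ.1 0) (λ.0))
  step 2: (λ.(λ.λ.0) 0) (λ.λ.(λ.λ.1 0) (λ.0))
  step 3: (λ.λ.0) (λ.λ.(λ.λ.1 0) (λ.0))
  step 4: λ.0

Answer: YES — reaches normal form λ.0 in 4 ≤ 6 steps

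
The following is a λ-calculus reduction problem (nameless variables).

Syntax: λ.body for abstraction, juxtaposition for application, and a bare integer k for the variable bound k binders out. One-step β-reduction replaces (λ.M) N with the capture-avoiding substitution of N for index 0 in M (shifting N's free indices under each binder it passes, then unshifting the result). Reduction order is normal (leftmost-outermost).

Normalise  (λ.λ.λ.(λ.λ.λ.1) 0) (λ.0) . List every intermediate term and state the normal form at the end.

Answer: normal form = λ.λ.λ.λ.1  (in 2 steps)

Working:
  start: (λ.λ.λ.(λ.λ.λ.1) 0) (λ.0)
  →1  λ.λ.(λ.λ.λ.1) 0
  →2  λ.λ.λ.λ.1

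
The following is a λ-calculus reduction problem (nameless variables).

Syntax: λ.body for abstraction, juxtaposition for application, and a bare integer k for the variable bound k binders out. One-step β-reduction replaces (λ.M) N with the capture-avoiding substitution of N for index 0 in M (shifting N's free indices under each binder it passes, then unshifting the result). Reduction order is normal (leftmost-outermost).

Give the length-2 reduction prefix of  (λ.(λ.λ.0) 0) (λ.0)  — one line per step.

  start: (λ.(λ.λ.0) 0) (λ.0)
  [1] (λ.λ.0) (λ.0)
  [2] λ.0

Answer: after 2 steps: λ.0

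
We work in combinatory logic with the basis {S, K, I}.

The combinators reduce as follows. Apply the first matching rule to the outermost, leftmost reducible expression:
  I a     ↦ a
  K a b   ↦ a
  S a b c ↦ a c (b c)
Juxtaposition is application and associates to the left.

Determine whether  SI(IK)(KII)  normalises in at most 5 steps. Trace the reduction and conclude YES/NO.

Answer: NO — after 5 steps the term is K(KII), not yet normal

Derivation:
  start: SI(IK)(KII)
  →1  I(KII)(IK(KII))
  →2  KII(IK(KII))
  →3  I(IK(KII))
  →4  IK(KII)
  →5  K(KII)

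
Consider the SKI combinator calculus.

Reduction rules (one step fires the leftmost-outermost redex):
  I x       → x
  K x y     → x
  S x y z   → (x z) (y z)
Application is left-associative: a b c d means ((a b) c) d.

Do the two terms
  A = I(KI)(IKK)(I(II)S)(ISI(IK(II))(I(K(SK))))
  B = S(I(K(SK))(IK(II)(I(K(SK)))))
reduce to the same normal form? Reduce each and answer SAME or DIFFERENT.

Term A:
  start: I(KI)(IKK)(I(II)S)(ISI(IK(II))(I(K(SK))))
  [1] KI(IKK)(I(II)S)(ISI(IK(II))(I(K(SK))))
  [2] I(I(II)S)(ISI(IK(II))(I(K(SK))))
  [3] I(II)S(ISI(IK(II))(I(K(SK))))
  [4] IIS(ISI(IK(II))(I(K(SK))))
  [5] IS(ISI(IK(II))(I(K(SK))))
  [6] S(ISI(IK(II))(I(K(SK))))
  [7] S(SI(IK(II))(I(K(SK))))
  [8] S(I(I(K(SK)))(IK(II)(I(K(SK)))))
  [9] S(I(K(SK))(IK(II)(I(K(SK)))))
  [10] S(K(SK)(IK(II)(I(K(SK)))))
  [11] S(SK)

Term B:
  start: S(I(K(SK))(IK(II)(I(K(SK)))))
  [1] S(K(SK)(IK(II)(I(K(SK)))))
  [2] S(SK)

Answer: SAME — A ⇓ S(SK), B ⇓ S(SK)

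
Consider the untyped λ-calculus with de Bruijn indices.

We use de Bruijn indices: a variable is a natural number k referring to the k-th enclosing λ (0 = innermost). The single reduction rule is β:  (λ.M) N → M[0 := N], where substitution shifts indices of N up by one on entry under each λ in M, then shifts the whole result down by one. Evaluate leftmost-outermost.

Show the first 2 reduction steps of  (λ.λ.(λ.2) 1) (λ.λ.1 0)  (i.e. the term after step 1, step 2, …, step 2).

  start: (λ.λ.(λ.2) 1) (λ.λ.1 0)
  →1  λ.(λ.λ.λ.1 0) (λ.λ.1 0)
  →2  λ.λ.λ.1 0

Answer: after 2 steps: λ.λ.λ.1 0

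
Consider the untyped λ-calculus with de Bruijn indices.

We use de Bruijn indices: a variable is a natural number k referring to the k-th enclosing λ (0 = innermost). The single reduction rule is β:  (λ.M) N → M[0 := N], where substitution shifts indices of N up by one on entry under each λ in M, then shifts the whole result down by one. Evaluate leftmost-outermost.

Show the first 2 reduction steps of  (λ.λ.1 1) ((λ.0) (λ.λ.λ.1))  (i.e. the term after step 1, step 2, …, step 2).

  start: (λ.λ.1 1) ((λ.0) (λ.λ.λ.1))
  step 1: λ.(λ.0) (λ.λ.λ.1) ((λ.0) (λ.λ.λ.1))
  step 2: λ.(λ.λ.λ.1) ((λ.0) (λ.λ.λ.1))

Answer: after 2 steps: λ.(λ.λ.λ.1) ((λ.0) (λ.λ.λ.1))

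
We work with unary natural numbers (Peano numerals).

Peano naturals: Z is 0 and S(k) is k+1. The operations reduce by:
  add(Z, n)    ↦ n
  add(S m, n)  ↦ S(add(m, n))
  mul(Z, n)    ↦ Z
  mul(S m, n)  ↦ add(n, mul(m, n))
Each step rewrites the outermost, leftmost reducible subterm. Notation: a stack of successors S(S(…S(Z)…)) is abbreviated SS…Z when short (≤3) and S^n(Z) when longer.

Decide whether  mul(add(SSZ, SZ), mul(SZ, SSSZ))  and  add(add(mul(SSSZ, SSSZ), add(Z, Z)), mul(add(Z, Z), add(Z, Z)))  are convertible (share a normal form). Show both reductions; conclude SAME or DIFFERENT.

Answer: SAME — A ⇓ S^9(Z), B ⇓ S^9(Z)

Derivation:
Term A:
  start: mul(add(SSZ, SZ), mul(SZ, SSSZ))
  →1  mul(S(add(SZ, SZ)), mul(SZ, SSSZ))
  →2  add(mul(SZ, SSSZ), mul(add(SZ, SZ), mul(SZ, SSSZ)))
  →3  add(add(SSSZ, mul(Z, SSSZ)), mul(add(SZ, SZ), mul(SZ, SSSZ)))
  →4  add(S(add(SSZ, mul(Z, SSSZ))), mul(add(SZ, SZ), mul(SZ, SSSZ)))
  →5  S(add(add(SSZ, mul(Z, SSSZ)), mul(add(SZ, SZ), mul(SZ, SSSZ))))
  →6  S(add(S(add(SZ, mul(Z, SSSZ))), mul(add(SZ, SZ), mul(SZ, SSSZ))))
  →7  S(S(add(add(SZ, mul(Z, SSSZ)), mul(add(SZ, SZ), mul(SZ, SSSZ)))))
  →8  S(S(add(S(add(Z, mul(Z, SSSZ))), mul(add(SZ, SZ), mul(SZ, SSSZ)))))
  →9  S(S(S(add(add(Z, mul(Z, SSSZ)), mul(add(SZ, SZ), mul(SZ, SSSZ))))))
  →10  S(S(S(add(mul(Z, SSSZ), mul(add(SZ, SZ), mul(SZ, SSSZ))))))
  →11  S(S(S(add(Z, mul(add(SZ, SZ), mul(SZ, SSSZ))))))
  →12  S(S(S(mul(add(SZ, SZ), mul(SZ, SSSZ)))))
  →13  S(S(S(mul(S(add(Z, SZ)), mul(SZ, SSSZ)))))
  →14  S(S(S(add(mul(SZ, SSSZ), mul(add(Z, SZ), mul(SZ, SSSZ))))))
  →15  S(S(S(add(add(SSSZ, mul(Z, SSSZ)), mul(add(Z, SZ), mul(SZ, SSSZ))))))
  →16  S(S(S(add(S(add(SSZ, mul(Z, SSSZ))), mul(add(Z, SZ), mul(SZ, SSSZ))))))
  →17  S(S(S(S(add(add(SSZ, mul(Z, SSSZ)), mul(add(Z, SZ), mul(SZ, SSSZ)))))))
  →18  S(S(S(S(add(S(add(SZ, mul(Z, SSSZ))), mul(add(Z, SZ), mul(SZ, SSSZ)))))))
  →19  S(S(S(S(S(add(add(SZ, mul(Z, SSSZ)), mul(add(Z, SZ), mul(SZ, SSSZ))))))))
  →20  S(S(S(S(S(add(S(add(Z, mul(Z, SSSZ))), mul(add(Z, SZ), mul(SZ, SSSZ))))))))
  →21  S(S(S(S(S(S(add(add(Z, mul(Z, SSSZ)), mul(add(Z, SZ), mul(SZ, SSSZ)))))))))
  →22  S(S(S(S(S(S(add(mul(Z, SSSZ), mul(add(Z, SZ), mul(SZ, SSSZ)))))))))
  →23  S(S(S(S(S(S(add(Z, mul(add(Z, SZ), mul(SZ, SSSZ)))))))))
  →24  S(S(S(S(S(S(mul(add(Z, SZ), mul(SZ, SSSZ))))))))
  →25  S(S(S(S(S(S(mul(SZ, mul(SZ, SSSZ))))))))
  →26  S(S(S(S(S(S(add(mul(SZ, SSSZ), mul(Z, mul(SZ, SSSZ)))))))))
  →27  S(S(S(S(S(S(add(add(SSSZ, mul(Z, SSSZ)), mul(Z, mul(SZ, SSSZ)))))))))
  →28  S(S(S(S(S(S(add(S(add(SSZ, mul(Z, SSSZ))), mul(Z, mul(SZ, SSSZ)))))))))
  →29  S(S(S(S(S(S(S(add(add(SSZ, mul(Z, SSSZ)), mul(Z, mul(SZ, SSSZ))))))))))
  →30  S(S(S(S(S(S(S(add(S(add(SZ, mul(Z, SSSZ))), mul(Z, mul(SZ, SSSZ))))))))))
  →31  S(S(S(S(S(S(S(S(add(add(SZ, mul(Z, SSSZ)), mul(Z, mul(SZ, SSSZ)))))))))))
  →32  S(S(S(S(S(S(S(S(add(S(add(Z, mul(Z, SSSZ))), mul(Z, mul(SZ, SSSZ)))))))))))
  →33  S(S(S(S(S(S(S(S(S(add(add(Z, mul(Z, SSSZ)), mul(Z, mul(SZ, SSSZ))))))))))))
  →34  S(S(S(S(S(S(S(S(S(add(mul(Z, SSSZ), mul(Z, mul(SZ, SSSZ))))))))))))
  →35  S(S(S(S(S(S(S(S(S(add(Z, mul(Z, mul(SZ, SSSZ))))))))))))
  →36  S(S(S(S(S(S(S(S(S(mul(Z, mul(SZ, SSSZ)))))))))))
  →37  S^9(Z)

Term B:
  start: add(add(mul(SSSZ, SSSZ), add(Z, Z)), mul(add(Z, Z), add(Z, Z)))
  →1  add(add(add(SSSZ, mul(SSZ, SSSZ)), add(Z, Z)), mul(add(Z, Z), add(Z, Z)))
  →2  add(add(S(add(SSZ, mul(SSZ, SSSZ))), add(Z, Z)), mul(add(Z, Z), add(Z, Z)))
  →3  add(S(add(add(SSZ, mul(SSZ, SSSZ)), add(Z, Z))), mul(add(Z, Z), add(Z, Z)))
  →4  S(add(add(add(SSZ, mul(SSZ, SSSZ)), add(Z, Z)), mul(add(Z, Z), add(Z, Z))))
  →5  S(add(add(S(add(SZ, mul(SSZ, SSSZ))), add(Z, Z)), mul(add(Z, Z), add(Z, Z))))
  →6  S(add(S(add(add(SZ, mul(SSZ, SSSZ)), add(Z, Z))), mul(add(Z, Z), add(Z, Z))))
  →7  S(S(add(add(add(SZ, mul(SSZ, SSSZ)), add(Z, Z)), mul(add(Z, Z), add(Z, Z)))))
  →8  S(S(add(add(S(add(Z, mul(SSZ, SSSZ))), add(Z, Z)), mul(add(Z, Z), add(Z, Z)))))
  →9  S(S(add(S(add(add(Z, mul(SSZ, SSSZ)), add(Z, Z))), mul(add(Z, Z), add(Z, Z)))))
  →10  S(S(S(add(add(add(Z, mul(SSZ, SSSZ)), add(Z, Z)), mul(add(Z, Z), add(Z, Z))))))
  →11  S(S(S(add(add(mul(SSZ, SSSZ), add(Z, Z)), mul(add(Z, Z), add(Z, Z))))))
  →12  S(S(S(add(add(add(SSSZ, mul(SZ, SSSZ)), add(Z, Z)), mul(add(Z, Z), add(Z, Z))))))
  →13  S(S(S(add(add(S(add(SSZ, mul(SZ, SSSZ))), add(Z, Z)), mul(add(Z, Z), add(Z, Z))))))
  →14  S(S(S(add(S(add(add(SSZ, mul(SZ, SSSZ)), add(Z, Z))), mul(add(Z, Z), add(Z, Z))))))
  →15  S(S(S(S(add(add(add(SSZ, mul(SZ, SSSZ)), add(Z, Z)), mul(add(Z, Z), add(Z, Z)))))))
  →16  S(S(S(S(add(add(S(add(SZ, mul(SZ, SSSZ))), add(Z, Z)), mul(add(Z, Z), add(Z, Z)))))))
  →17  S(S(S(S(add(S(add(add(SZ, mul(SZ, SSSZ)), add(Z, Z))), mul(add(Z, Z), add(Z, Z)))))))
  →18  S(S(S(S(S(add(add(add(SZ, mul(SZ, SSSZ)), add(Z, Z)), mul(add(Z, Z), add(Z, Z))))))))
  →19  S(S(S(S(S(add(add(S(add(Z, mul(SZ, SSSZ))), add(Z, Z)), mul(add(Z, Z), add(Z, Z))))))))
  →20  S(S(S(S(S(add(S(add(add(Z, mul(SZ, SSSZ)), add(Z, Z))), mul(add(Z, Z), add(Z, Z))))))))
  →21  S(S(S(S(S(S(add(add(add(Z, mul(SZ, SSSZ)), add(Z, Z)), mul(add(Z, Z), add(Z, Z)))))))))
  →22  S(S(S(S(S(S(add(add(mul(SZ, SSSZ), add(Z, Z)), mul(add(Z, Z), add(Z, Z)))))))))
  →23  S(S(S(S(S(S(add(add(add(SSSZ, mul(Z, SSSZ)), add(Z, Z)), mul(add(Z, Z), add(Z, Z)))))))))
  →24  S(S(S(S(S(S(add(add(S(add(SSZ, mul(Z, SSSZ))), add(Z, Z)), mul(add(Z, Z), add(Z, Z)))))))))
  →25  S(S(S(S(S(S(add(S(add(add(SSZ, mul(Z, SSSZ)), add(Z, Z))), mul(add(Z, Z), add(Z, Z)))))))))
  →26  S(S(S(S(S(S(S(add(add(add(SSZ, mul(Z, SSSZ)), add(Z, Z)), mul(add(Z, Z), add(Z, Z))))))))))
  →27  S(S(S(S(S(S(S(add(add(S(add(SZ, mul(Z, SSSZ))), add(Z, Z)), mul(add(Z, Z), add(Z, Z))))))))))
  →28  S(S(S(S(S(S(S(add(S(add(add(SZ, mul(Z, SSSZ)), add(Z, Z))), mul(add(Z, Z), add(Z, Z))))))))))
  →29  S(S(S(S(S(S(S(S(add(add(add(SZ, mul(Z, SSSZ)), add(Z, Z)), mul(add(Z, Z), add(Z, Z)))))))))))
  →30  S(S(S(S(S(S(S(S(add(add(S(add(Z, mul(Z, SSSZ))), add(Z, Z)), mul(add(Z, Z), add(Z, Z)))))))))))
  →31  S(S(S(S(S(S(S(S(add(S(add(add(Z, mul(Z, SSSZ)), add(Z, Z))), mul(add(Z, Z), add(Z, Z)))))))))))
  →32  S(S(S(S(S(S(S(S(S(add(add(add(Z, mul(Z, SSSZ)), add(Z, Z)), mul(add(Z, Z), add(Z, Z))))))))))))
  →33  S(S(S(S(S(S(S(S(S(add(add(mul(Z, SSSZ), add(Z, Z)), mul(add(Z, Z), add(Z, Z))))))))))))
  →34  S(S(S(S(S(S(S(S(S(add(add(Z, add(Z, Z)), mul(add(Z, Z), add(Z, Z))))))))))))
  →35  S(S(S(S(S(S(S(S(S(add(add(Z, Z), mul(add(Z, Z), add(Z, Z))))))))))))
  →36  S(S(S(S(S(S(S(S(S(add(Z, mul(add(Z, Z), add(Z, Z))))))))))))
  →37  S(S(S(S(S(S(S(S(S(mul(add(Z, Z), add(Z, Z)))))))))))
  →38  S(S(S(S(S(S(S(S(S(mul(Z, add(Z, Z)))))))))))
  →39  S^9(Z)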